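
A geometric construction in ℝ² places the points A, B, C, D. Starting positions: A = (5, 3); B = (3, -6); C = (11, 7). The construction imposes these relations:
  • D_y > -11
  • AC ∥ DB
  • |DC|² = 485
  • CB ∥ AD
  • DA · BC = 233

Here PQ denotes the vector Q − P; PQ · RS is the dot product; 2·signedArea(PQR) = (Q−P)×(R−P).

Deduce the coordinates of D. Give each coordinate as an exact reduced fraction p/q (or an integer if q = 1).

1. D_x = -3  [AC ∥ DB ∩ CB ∥ AD]
2. D_y = -10  [AC ∥ DB ∩ CB ∥ AD]
   → D = (-3, -10)

D = (-3, -10)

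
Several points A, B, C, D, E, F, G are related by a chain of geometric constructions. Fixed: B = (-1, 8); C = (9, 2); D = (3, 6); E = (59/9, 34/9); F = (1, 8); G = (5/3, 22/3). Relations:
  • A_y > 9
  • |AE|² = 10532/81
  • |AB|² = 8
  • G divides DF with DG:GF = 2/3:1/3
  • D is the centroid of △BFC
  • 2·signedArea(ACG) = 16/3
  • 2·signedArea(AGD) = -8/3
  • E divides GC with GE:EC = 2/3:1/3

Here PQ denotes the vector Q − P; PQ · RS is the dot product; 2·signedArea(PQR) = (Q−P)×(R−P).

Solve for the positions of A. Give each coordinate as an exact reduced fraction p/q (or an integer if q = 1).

A = (-3, 10)

1. A_x = -3  [2·signedArea(ACG) = 16/3 ∩ 2·signedArea(AGD) = -8/3]
2. A_y = 10  [2·signedArea(ACG) = 16/3 ∩ 2·signedArea(AGD) = -8/3]
   → A = (-3, 10)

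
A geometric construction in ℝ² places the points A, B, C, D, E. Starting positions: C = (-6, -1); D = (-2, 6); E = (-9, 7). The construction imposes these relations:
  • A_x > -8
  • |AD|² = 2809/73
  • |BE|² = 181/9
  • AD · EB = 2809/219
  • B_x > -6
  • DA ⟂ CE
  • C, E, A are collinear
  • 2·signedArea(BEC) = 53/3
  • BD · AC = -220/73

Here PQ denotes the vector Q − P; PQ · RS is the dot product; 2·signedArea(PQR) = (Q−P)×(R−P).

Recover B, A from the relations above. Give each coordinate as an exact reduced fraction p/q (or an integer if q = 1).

1. B_x = -17/3  [line 8·x + 3·y + 100/3 = 0 ∩ |BE|² = 181/9]
2. B_y = 4  [line 8·x + 3·y + 100/3 = 0 ∩ |BE|² = 181/9]
   → B = (-17/3, 4)
3. A_x = -570/73  [BD · AC = -220/73 ∩ C, E, A are collinear]
4. A_y = 279/73  [BD · AC = -220/73 ∩ C, E, A are collinear]
   → A = (-570/73, 279/73)

A = (-570/73, 279/73)
B = (-17/3, 4)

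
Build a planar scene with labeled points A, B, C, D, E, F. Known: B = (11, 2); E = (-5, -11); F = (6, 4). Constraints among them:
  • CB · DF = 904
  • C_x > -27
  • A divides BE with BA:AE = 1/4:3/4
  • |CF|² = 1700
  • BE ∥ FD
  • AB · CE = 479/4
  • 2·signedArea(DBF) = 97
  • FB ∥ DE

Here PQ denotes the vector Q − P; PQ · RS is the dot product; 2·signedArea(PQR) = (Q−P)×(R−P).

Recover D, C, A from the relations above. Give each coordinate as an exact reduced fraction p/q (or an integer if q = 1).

1. D_x = -10  [FB ∥ DE ∩ BE ∥ FD]
2. D_y = -9  [FB ∥ DE ∩ BE ∥ FD]
   → D = (-10, -9)
3. C_x = -26  [line -16·x + -13·y + -702 = 0 ∩ |CF|² = 1700]
4. C_y = -22  [line -16·x + -13·y + -702 = 0 ∩ |CF|² = 1700]
   → C = (-26, -22)
5. A_x = 7  [A divides BE with BA:AE = 1/4:3/4]
6. A_y = -5/4  [A divides BE with BA:AE = 1/4:3/4]
   → A = (7, -5/4)

A = (7, -5/4)
C = (-26, -22)
D = (-10, -9)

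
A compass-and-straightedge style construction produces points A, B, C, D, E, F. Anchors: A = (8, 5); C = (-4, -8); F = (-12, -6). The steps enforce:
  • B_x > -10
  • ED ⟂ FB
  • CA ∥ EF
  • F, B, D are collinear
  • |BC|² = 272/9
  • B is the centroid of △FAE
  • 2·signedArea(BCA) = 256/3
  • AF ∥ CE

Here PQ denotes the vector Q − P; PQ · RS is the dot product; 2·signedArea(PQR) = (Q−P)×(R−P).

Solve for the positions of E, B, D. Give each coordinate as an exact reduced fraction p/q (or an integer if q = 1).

B = (-28/3, -20/3)
D = (-344/17, -67/17)
E = (-24, -19)

1. E_x = -24  [CA ∥ EF ∩ AF ∥ CE]
2. E_y = -19  [CA ∥ EF ∩ AF ∥ CE]
   → E = (-24, -19)
3. B_x = -28/3  [B is the centroid of △FAE]
4. B_y = -20/3  [B is the centroid of △FAE]
   → B = (-28/3, -20/3)
5. D_x = -344/17  [F, B, D are collinear ∩ ED ⟂ FB]
6. D_y = -67/17  [F, B, D are collinear ∩ ED ⟂ FB]
   → D = (-344/17, -67/17)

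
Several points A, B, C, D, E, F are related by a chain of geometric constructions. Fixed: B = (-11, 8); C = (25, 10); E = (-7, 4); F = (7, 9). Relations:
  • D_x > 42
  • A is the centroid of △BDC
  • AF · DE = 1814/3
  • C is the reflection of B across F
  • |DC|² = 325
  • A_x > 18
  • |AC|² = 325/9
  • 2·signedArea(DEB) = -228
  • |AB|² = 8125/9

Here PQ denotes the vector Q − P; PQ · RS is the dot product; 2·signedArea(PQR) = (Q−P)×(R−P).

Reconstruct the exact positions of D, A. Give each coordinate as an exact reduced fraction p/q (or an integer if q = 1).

1. D_x = 43  [line -4·x + -4·y + 216 = 0 ∩ |DC|² = 325]
2. D_y = 11  [line -4·x + -4·y + 216 = 0 ∩ |DC|² = 325]
   → D = (43, 11)
3. A_x = 19  [A is the centroid of △BDC]
4. A_y = 29/3  [A is the centroid of △BDC]
   → A = (19, 29/3)

A = (19, 29/3)
D = (43, 11)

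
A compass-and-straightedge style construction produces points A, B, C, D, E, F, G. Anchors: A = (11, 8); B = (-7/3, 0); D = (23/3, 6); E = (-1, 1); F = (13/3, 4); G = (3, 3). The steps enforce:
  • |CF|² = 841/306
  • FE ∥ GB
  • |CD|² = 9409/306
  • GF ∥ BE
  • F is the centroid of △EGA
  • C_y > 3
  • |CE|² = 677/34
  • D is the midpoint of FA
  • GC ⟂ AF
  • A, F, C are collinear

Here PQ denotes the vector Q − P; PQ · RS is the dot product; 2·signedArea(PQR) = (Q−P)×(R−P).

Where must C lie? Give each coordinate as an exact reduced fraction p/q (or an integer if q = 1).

C = (99/34, 107/34)

1. C_x = 99/34  [A, F, C are collinear ∩ GC ⟂ AF]
2. C_y = 107/34  [A, F, C are collinear ∩ GC ⟂ AF]
   → C = (99/34, 107/34)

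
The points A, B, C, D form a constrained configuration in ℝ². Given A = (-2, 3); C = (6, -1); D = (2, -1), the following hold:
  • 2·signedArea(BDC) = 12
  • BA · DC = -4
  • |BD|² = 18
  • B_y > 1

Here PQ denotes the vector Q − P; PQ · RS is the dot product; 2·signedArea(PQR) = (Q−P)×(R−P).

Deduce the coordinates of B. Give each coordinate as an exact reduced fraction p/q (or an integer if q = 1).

B = (-1, 2)

1. B_x = -1  [BA · DC = -4 ∩ 2·signedArea(BDC) = 12]
2. B_y = 2  [BA · DC = -4 ∩ 2·signedArea(BDC) = 12]
   → B = (-1, 2)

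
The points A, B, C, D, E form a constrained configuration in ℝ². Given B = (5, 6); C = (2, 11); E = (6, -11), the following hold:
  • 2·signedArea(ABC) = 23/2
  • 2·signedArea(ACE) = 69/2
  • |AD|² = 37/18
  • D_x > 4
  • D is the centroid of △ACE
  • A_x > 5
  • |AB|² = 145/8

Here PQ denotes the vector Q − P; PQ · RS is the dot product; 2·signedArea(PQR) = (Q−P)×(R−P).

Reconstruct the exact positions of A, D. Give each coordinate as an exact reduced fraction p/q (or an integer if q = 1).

1. A_x = 21/4  [2·signedArea(ABC) = 23/2 ∩ 2·signedArea(ACE) = 69/2]
2. A_y = 7/4  [2·signedArea(ABC) = 23/2 ∩ 2·signedArea(ACE) = 69/2]
   → A = (21/4, 7/4)
3. D_x = 53/12  [D is the centroid of △ACE]
4. D_y = 7/12  [D is the centroid of △ACE]
   → D = (53/12, 7/12)

A = (21/4, 7/4)
D = (53/12, 7/12)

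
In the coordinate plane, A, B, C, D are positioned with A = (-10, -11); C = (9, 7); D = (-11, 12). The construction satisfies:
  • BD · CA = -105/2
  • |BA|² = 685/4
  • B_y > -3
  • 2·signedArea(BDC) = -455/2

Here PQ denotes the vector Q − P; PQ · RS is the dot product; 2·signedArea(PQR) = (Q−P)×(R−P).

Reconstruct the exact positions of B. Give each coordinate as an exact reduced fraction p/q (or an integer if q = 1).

1. B_x = -1/2  [2·signedArea(BDC) = -455/2 ∩ BD · CA = -105/2]
2. B_y = -2  [2·signedArea(BDC) = -455/2 ∩ BD · CA = -105/2]
   → B = (-1/2, -2)

B = (-1/2, -2)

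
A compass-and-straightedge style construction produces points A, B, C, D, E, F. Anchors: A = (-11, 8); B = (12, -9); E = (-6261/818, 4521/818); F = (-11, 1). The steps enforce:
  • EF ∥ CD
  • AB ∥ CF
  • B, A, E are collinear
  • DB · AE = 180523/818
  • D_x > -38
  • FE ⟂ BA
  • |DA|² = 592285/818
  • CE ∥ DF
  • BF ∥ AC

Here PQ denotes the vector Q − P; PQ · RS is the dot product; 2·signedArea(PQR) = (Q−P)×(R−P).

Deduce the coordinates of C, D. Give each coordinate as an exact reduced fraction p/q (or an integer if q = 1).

C = (-34, 18)
D = (-30549/818, 11021/818)

1. C_x = -34  [AB ∥ CF ∩ BF ∥ AC]
2. C_y = 18  [AB ∥ CF ∩ BF ∥ AC]
   → C = (-34, 18)
3. D_x = -30549/818  [CE ∥ DF ∩ EF ∥ CD]
4. D_y = 11021/818  [CE ∥ DF ∩ EF ∥ CD]
   → D = (-30549/818, 11021/818)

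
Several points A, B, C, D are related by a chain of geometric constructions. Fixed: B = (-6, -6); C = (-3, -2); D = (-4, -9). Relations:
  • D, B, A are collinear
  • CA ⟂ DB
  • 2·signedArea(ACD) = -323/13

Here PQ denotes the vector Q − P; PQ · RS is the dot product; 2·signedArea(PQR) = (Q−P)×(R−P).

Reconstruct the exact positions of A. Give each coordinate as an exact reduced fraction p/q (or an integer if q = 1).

1. A_x = -90/13  [D, B, A are collinear ∩ CA ⟂ DB]
2. A_y = -60/13  [D, B, A are collinear ∩ CA ⟂ DB]
   → A = (-90/13, -60/13)

A = (-90/13, -60/13)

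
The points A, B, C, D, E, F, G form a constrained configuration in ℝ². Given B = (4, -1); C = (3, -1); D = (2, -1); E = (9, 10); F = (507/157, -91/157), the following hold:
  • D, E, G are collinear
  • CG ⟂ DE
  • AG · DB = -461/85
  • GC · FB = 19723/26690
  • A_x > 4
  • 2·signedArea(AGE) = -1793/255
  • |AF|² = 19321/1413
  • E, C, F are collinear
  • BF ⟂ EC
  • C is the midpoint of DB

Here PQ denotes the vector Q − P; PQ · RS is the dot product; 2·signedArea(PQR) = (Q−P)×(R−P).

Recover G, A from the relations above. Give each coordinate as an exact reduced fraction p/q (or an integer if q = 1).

1. G_x = 389/170  [D, E, G are collinear ∩ CG ⟂ DE]
2. G_y = -93/170  [D, E, G are collinear ∩ CG ⟂ DE]
   → G = (389/170, -93/170)
3. A_x = 5  [AG · DB = -461/85 ∩ 2·signedArea(AGE) = -1793/255]
4. A_y = 8/3  [AG · DB = -461/85 ∩ 2·signedArea(AGE) = -1793/255]
   → A = (5, 8/3)

A = (5, 8/3)
G = (389/170, -93/170)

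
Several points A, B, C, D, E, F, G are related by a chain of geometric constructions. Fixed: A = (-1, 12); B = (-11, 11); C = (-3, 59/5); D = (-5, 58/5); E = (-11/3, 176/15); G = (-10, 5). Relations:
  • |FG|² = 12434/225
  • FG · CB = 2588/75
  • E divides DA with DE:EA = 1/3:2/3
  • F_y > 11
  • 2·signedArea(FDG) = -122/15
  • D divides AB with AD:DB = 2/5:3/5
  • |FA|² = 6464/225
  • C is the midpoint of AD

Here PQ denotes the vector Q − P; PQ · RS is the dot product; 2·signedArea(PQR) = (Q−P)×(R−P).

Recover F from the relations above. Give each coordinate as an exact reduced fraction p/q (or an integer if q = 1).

F = (-19/3, 172/15)

1. F_x = -19/3  [2·signedArea(FDG) = -122/15 ∩ FG · CB = 2588/75]
2. F_y = 172/15  [2·signedArea(FDG) = -122/15 ∩ FG · CB = 2588/75]
   → F = (-19/3, 172/15)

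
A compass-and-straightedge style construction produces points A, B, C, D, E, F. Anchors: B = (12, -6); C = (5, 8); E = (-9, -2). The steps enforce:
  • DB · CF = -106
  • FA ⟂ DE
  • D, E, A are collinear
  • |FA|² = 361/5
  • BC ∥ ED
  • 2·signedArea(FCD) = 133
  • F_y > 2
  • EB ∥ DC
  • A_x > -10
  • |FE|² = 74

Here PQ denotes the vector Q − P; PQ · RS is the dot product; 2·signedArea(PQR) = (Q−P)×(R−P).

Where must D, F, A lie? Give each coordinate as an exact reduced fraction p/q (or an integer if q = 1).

1. D_x = -16  [EB ∥ DC ∩ BC ∥ ED]
2. D_y = 12  [EB ∥ DC ∩ BC ∥ ED]
   → D = (-16, 12)
3. F_x = -2  [2·signedArea(FCD) = 133 ∩ DB · CF = -106]
4. F_y = 3  [2·signedArea(FCD) = 133 ∩ DB · CF = -106]
   → F = (-2, 3)
5. A_x = -48/5  [D, E, A are collinear ∩ FA ⟂ DE]
6. A_y = -4/5  [D, E, A are collinear ∩ FA ⟂ DE]
   → A = (-48/5, -4/5)

A = (-48/5, -4/5)
D = (-16, 12)
F = (-2, 3)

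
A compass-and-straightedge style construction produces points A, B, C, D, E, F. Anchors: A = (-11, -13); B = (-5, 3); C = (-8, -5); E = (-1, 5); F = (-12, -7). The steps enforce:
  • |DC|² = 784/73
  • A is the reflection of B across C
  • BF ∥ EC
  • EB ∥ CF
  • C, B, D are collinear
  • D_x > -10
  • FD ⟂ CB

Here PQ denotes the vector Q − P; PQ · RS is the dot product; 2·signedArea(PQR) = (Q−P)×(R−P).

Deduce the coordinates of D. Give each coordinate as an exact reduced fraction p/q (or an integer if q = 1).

1. D_x = -668/73  [C, B, D are collinear ∩ FD ⟂ CB]
2. D_y = -589/73  [C, B, D are collinear ∩ FD ⟂ CB]
   → D = (-668/73, -589/73)

D = (-668/73, -589/73)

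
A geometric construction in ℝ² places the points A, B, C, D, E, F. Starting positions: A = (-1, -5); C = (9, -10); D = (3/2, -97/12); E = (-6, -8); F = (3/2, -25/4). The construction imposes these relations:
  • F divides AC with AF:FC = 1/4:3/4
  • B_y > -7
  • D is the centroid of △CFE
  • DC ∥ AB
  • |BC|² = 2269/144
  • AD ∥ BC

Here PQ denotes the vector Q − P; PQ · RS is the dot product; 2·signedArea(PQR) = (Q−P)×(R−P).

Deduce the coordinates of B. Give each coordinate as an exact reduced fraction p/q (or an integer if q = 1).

1. B_x = 13/2  [AD ∥ BC ∩ DC ∥ AB]
2. B_y = -83/12  [AD ∥ BC ∩ DC ∥ AB]
   → B = (13/2, -83/12)

B = (13/2, -83/12)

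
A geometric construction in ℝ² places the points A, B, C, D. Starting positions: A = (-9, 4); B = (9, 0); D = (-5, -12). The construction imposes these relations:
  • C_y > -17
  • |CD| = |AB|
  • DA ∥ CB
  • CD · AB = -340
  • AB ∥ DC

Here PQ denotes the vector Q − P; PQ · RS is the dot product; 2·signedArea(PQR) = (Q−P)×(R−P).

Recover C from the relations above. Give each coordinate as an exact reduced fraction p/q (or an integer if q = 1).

1. C_x = 13  [DA ∥ CB ∩ AB ∥ DC]
2. C_y = -16  [DA ∥ CB ∩ AB ∥ DC]
   → C = (13, -16)

C = (13, -16)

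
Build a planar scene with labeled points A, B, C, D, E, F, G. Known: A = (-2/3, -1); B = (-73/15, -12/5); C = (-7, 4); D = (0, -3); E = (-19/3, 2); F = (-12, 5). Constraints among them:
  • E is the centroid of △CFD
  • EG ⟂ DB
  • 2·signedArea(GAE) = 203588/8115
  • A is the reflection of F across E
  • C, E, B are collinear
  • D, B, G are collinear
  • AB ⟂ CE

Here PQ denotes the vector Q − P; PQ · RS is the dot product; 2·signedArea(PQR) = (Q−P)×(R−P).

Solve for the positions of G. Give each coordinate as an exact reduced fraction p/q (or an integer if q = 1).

G = (-55553/8115, -5832/2705)

1. G_x = -55553/8115  [D, B, G are collinear ∩ EG ⟂ DB]
2. G_y = -5832/2705  [D, B, G are collinear ∩ EG ⟂ DB]
   → G = (-55553/8115, -5832/2705)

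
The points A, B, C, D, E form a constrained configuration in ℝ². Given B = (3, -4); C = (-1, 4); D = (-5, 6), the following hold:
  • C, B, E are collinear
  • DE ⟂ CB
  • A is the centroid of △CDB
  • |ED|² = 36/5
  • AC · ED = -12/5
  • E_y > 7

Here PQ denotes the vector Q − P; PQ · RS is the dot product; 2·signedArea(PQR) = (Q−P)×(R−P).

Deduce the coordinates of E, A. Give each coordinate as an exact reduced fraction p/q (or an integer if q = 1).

1. E_x = -13/5  [C, B, E are collinear ∩ DE ⟂ CB]
2. E_y = 36/5  [C, B, E are collinear ∩ DE ⟂ CB]
   → E = (-13/5, 36/5)
3. A_x = -1  [A is the centroid of △CDB]
4. A_y = 2  [A is the centroid of △CDB]
   → A = (-1, 2)

A = (-1, 2)
E = (-13/5, 36/5)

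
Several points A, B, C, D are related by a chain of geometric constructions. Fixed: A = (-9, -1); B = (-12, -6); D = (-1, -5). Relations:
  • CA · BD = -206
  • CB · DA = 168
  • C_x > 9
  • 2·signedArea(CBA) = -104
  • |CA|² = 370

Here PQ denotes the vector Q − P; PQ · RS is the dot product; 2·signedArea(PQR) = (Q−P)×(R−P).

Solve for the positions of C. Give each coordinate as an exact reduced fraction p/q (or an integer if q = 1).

C = (10, -4)

1. C_x = 10  [2·signedArea(CBA) = -104 ∩ CB · DA = 168]
2. C_y = -4  [2·signedArea(CBA) = -104 ∩ CB · DA = 168]
   → C = (10, -4)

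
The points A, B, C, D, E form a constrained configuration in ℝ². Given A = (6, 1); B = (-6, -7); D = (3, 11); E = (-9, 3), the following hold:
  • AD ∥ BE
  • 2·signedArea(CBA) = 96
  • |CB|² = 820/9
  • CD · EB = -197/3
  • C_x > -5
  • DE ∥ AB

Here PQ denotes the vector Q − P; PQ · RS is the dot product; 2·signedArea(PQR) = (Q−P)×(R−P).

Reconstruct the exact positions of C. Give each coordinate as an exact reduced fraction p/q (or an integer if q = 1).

C = (-4, 7/3)

1. C_x = -4  [2·signedArea(CBA) = 96 ∩ CD · EB = -197/3]
2. C_y = 7/3  [2·signedArea(CBA) = 96 ∩ CD · EB = -197/3]
   → C = (-4, 7/3)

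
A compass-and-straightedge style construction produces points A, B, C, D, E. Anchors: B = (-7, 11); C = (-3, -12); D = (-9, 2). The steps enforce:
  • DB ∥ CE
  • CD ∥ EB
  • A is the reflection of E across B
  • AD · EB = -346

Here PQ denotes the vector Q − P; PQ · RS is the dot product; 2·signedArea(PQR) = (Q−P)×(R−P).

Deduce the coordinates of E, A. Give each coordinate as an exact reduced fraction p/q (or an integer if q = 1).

1. E_x = -1  [CD ∥ EB ∩ DB ∥ CE]
2. E_y = -3  [CD ∥ EB ∩ DB ∥ CE]
   → E = (-1, -3)
3. A_x = -13  [A is the reflection of E across B]
4. A_y = 25  [A is the reflection of E across B]
   → A = (-13, 25)

A = (-13, 25)
E = (-1, -3)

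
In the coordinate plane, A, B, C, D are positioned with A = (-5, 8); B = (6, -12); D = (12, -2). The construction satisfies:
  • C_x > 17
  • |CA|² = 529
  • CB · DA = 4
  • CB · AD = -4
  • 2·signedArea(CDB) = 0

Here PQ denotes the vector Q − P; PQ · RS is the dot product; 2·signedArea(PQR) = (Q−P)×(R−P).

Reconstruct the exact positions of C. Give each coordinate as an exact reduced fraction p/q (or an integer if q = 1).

C = (18, 8)

1. C_x = 18  [2·signedArea(CDB) = 0 ∩ CB · AD = -4]
2. C_y = 8  [2·signedArea(CDB) = 0 ∩ CB · AD = -4]
   → C = (18, 8)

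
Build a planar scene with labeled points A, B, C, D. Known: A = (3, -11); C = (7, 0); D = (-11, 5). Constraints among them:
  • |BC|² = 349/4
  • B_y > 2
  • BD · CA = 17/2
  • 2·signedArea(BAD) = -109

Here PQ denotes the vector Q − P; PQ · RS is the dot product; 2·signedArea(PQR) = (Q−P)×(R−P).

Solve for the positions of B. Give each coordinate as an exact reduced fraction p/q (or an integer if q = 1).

1. B_x = -2  [2·signedArea(BAD) = -109 ∩ BD · CA = 17/2]
2. B_y = 5/2  [2·signedArea(BAD) = -109 ∩ BD · CA = 17/2]
   → B = (-2, 5/2)

B = (-2, 5/2)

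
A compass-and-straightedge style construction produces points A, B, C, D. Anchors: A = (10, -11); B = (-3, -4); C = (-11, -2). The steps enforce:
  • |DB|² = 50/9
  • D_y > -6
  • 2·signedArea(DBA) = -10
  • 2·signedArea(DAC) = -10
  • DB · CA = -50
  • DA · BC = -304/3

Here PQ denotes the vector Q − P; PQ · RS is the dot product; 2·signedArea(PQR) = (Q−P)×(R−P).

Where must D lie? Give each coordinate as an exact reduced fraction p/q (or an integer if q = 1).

D = (-4/3, -17/3)

1. D_x = -4/3  [2·signedArea(DAC) = -10 ∩ DB · CA = -50]
2. D_y = -17/3  [2·signedArea(DAC) = -10 ∩ DB · CA = -50]
   → D = (-4/3, -17/3)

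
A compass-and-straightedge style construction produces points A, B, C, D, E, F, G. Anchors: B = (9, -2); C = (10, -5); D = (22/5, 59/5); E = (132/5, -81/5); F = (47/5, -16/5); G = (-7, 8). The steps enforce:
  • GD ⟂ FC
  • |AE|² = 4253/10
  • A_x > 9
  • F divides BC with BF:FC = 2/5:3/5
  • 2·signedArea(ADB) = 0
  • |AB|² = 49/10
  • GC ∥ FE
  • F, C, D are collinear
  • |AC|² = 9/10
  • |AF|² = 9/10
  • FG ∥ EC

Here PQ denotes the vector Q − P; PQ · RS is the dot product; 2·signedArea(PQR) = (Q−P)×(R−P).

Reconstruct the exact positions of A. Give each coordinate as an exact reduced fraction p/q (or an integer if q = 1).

A = (97/10, -41/10)

1. A_x = 97/10  [line 69/5·x + 23/5·y + -115 = 0 ∩ |AB|² = 49/10]
2. A_y = -41/10  [line 69/5·x + 23/5·y + -115 = 0 ∩ |AB|² = 49/10]
   → A = (97/10, -41/10)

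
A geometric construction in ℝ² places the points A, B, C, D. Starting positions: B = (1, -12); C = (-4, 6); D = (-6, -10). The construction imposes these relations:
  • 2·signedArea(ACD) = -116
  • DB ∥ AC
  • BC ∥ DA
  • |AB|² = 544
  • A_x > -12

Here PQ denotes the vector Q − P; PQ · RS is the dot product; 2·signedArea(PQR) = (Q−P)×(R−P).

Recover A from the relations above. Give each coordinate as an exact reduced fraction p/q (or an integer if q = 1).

A = (-11, 8)

1. A_x = -11  [DB ∥ AC ∩ BC ∥ DA]
2. A_y = 8  [DB ∥ AC ∩ BC ∥ DA]
   → A = (-11, 8)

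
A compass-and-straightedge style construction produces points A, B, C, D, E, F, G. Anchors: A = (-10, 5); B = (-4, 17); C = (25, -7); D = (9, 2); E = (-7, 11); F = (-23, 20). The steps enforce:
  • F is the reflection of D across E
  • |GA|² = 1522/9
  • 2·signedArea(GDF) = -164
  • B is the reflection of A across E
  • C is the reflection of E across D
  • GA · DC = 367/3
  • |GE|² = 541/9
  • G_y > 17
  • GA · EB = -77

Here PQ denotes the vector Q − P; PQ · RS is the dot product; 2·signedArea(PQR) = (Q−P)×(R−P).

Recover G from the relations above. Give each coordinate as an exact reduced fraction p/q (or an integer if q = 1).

1. G_x = -31/3  [2·signedArea(GDF) = -164 ∩ GA · DC = 367/3]
2. G_y = 18  [2·signedArea(GDF) = -164 ∩ GA · DC = 367/3]
   → G = (-31/3, 18)

G = (-31/3, 18)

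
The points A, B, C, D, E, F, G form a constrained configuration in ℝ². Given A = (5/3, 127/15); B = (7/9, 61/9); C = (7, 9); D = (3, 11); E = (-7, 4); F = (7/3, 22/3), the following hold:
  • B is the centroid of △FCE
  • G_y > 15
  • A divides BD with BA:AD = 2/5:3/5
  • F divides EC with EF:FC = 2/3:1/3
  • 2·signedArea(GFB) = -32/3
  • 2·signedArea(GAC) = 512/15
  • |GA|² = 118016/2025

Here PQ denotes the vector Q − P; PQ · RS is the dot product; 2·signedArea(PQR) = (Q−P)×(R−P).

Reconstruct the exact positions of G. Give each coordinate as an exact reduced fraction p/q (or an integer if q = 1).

G = (47/9, 137/9)

1. G_x = 47/9  [2·signedArea(GFB) = -32/3 ∩ 2·signedArea(GAC) = 512/15]
2. G_y = 137/9  [2·signedArea(GFB) = -32/3 ∩ 2·signedArea(GAC) = 512/15]
   → G = (47/9, 137/9)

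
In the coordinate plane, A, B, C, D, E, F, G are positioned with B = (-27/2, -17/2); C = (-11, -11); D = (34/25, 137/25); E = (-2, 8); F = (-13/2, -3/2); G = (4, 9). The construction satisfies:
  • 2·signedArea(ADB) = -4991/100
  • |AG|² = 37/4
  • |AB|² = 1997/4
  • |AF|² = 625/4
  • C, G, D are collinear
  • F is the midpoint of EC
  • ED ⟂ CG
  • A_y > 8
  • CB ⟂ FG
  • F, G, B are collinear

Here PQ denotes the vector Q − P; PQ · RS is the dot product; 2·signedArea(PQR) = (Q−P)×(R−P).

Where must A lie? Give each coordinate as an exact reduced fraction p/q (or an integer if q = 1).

A = (1, 17/2)

1. A_x = 1  [line 699/50·x + -743/50·y + 11233/100 = 0 ∩ |AB|² = 1997/4]
2. A_y = 17/2  [line 699/50·x + -743/50·y + 11233/100 = 0 ∩ |AB|² = 1997/4]
   → A = (1, 17/2)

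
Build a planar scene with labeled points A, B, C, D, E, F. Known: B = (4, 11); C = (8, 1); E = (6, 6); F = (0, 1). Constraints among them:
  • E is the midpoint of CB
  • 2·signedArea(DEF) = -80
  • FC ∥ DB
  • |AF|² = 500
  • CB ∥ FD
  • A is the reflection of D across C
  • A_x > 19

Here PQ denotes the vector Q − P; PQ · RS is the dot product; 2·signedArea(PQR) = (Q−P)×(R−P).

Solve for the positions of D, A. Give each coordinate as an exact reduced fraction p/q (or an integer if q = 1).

1. D_x = -4  [FC ∥ DB ∩ CB ∥ FD]
2. D_y = 11  [FC ∥ DB ∩ CB ∥ FD]
   → D = (-4, 11)
3. A_x = 20  [A is the reflection of D across C]
4. A_y = -9  [A is the reflection of D across C]
   → A = (20, -9)

A = (20, -9)
D = (-4, 11)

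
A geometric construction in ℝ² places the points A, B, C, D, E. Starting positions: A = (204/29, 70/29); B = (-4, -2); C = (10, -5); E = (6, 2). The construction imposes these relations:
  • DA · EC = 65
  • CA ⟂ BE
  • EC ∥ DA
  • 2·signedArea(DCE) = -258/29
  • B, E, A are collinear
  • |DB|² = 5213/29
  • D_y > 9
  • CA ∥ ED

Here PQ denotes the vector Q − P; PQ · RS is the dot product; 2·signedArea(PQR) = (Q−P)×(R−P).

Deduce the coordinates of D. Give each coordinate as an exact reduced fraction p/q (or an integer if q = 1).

1. D_x = 88/29  [EC ∥ DA ∩ CA ∥ ED]
2. D_y = 273/29  [EC ∥ DA ∩ CA ∥ ED]
   → D = (88/29, 273/29)

D = (88/29, 273/29)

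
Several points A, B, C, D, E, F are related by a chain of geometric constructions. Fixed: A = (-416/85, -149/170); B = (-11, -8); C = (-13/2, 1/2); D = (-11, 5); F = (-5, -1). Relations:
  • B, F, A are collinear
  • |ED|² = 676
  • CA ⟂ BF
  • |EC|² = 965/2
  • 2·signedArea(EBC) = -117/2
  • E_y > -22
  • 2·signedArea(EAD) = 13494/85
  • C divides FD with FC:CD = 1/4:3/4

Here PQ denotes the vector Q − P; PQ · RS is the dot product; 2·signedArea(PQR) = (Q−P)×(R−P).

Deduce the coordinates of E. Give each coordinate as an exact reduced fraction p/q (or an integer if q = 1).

1. E_x = -11  [2·signedArea(EAD) = 13494/85 ∩ 2·signedArea(EBC) = -117/2]
2. E_y = -21  [2·signedArea(EAD) = 13494/85 ∩ 2·signedArea(EBC) = -117/2]
   → E = (-11, -21)

E = (-11, -21)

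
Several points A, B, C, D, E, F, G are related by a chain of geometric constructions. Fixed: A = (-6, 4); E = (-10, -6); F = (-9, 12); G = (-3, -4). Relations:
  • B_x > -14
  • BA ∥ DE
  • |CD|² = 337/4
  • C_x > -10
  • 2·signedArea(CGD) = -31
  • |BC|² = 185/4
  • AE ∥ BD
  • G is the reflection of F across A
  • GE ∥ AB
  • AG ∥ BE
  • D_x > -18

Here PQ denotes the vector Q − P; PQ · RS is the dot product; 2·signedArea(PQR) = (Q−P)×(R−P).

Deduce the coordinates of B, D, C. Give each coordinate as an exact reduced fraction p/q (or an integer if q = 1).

B = (-13, 2)
C = (-9, -7/2)
D = (-17, -8)

1. B_x = -13  [AG ∥ BE ∩ GE ∥ AB]
2. B_y = 2  [AG ∥ BE ∩ GE ∥ AB]
   → B = (-13, 2)
3. D_x = -17  [BA ∥ DE ∩ AE ∥ BD]
4. D_y = -8  [BA ∥ DE ∩ AE ∥ BD]
   → D = (-17, -8)
5. C_x = -9  [line 4·x + -14·y + -13 = 0 ∩ |CD|² = 337/4]
6. C_y = -7/2  [line 4·x + -14·y + -13 = 0 ∩ |CD|² = 337/4]
   → C = (-9, -7/2)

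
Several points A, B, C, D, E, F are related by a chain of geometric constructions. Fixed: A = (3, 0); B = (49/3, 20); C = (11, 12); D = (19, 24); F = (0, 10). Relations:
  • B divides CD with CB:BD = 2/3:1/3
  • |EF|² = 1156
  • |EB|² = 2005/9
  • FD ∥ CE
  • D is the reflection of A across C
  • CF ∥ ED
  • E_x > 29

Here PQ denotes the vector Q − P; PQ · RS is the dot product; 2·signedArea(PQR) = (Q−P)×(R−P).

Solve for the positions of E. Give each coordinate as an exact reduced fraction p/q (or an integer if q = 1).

1. E_x = 30  [CF ∥ ED ∩ FD ∥ CE]
2. E_y = 26  [CF ∥ ED ∩ FD ∥ CE]
   → E = (30, 26)

E = (30, 26)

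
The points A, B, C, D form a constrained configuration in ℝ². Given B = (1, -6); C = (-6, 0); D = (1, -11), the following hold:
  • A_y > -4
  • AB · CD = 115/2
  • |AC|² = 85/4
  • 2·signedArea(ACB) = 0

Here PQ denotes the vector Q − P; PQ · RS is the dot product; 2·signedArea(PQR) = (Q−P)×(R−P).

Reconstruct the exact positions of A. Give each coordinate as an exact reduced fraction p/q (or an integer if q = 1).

1. A_x = -5/2  [2·signedArea(ACB) = 0 ∩ AB · CD = 115/2]
2. A_y = -3  [2·signedArea(ACB) = 0 ∩ AB · CD = 115/2]
   → A = (-5/2, -3)

A = (-5/2, -3)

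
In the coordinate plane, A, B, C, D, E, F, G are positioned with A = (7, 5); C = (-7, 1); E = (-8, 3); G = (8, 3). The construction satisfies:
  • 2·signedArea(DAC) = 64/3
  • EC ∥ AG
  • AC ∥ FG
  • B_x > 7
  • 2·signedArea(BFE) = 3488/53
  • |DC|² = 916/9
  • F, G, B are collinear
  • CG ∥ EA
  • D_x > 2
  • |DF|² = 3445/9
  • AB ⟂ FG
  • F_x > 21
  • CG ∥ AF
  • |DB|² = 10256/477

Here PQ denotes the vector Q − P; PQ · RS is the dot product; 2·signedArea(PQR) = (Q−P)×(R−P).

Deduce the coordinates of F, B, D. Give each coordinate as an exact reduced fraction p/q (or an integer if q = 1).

B = (403/53, 153/53)
D = (3, 7/3)
F = (22, 7)

1. F_x = 22  [AC ∥ FG ∩ CG ∥ AF]
2. F_y = 7  [AC ∥ FG ∩ CG ∥ AF]
   → F = (22, 7)
3. B_x = 403/53  [F, G, B are collinear ∩ AB ⟂ FG]
4. B_y = 153/53  [F, G, B are collinear ∩ AB ⟂ FG]
   → B = (403/53, 153/53)
5. D_x = 3  [line 4·x + -14·y + 62/3 = 0 ∩ |DC|² = 916/9]
6. D_y = 7/3  [line 4·x + -14·y + 62/3 = 0 ∩ |DC|² = 916/9]
   → D = (3, 7/3)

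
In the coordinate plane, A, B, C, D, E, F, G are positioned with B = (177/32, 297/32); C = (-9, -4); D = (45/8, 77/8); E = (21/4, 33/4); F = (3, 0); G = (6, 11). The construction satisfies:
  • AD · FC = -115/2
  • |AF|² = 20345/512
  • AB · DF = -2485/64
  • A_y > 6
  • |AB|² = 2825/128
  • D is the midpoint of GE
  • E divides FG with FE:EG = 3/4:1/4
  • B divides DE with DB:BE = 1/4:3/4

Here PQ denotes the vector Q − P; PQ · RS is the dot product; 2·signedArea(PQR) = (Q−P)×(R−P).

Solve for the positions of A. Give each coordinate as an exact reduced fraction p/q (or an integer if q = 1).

1. A_x = 63/32  [AD · FC = -115/2 ∩ AB · DF = -2485/64]
2. A_y = 199/32  [AD · FC = -115/2 ∩ AB · DF = -2485/64]
   → A = (63/32, 199/32)

A = (63/32, 199/32)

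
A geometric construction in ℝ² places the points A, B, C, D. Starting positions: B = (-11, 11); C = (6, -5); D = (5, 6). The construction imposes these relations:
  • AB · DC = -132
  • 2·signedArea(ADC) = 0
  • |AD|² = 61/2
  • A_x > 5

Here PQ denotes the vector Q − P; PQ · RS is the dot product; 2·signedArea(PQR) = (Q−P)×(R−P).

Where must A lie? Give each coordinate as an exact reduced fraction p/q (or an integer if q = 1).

A = (11/2, 1/2)

1. A_x = 11/2  [2·signedArea(ADC) = 0 ∩ AB · DC = -132]
2. A_y = 1/2  [2·signedArea(ADC) = 0 ∩ AB · DC = -132]
   → A = (11/2, 1/2)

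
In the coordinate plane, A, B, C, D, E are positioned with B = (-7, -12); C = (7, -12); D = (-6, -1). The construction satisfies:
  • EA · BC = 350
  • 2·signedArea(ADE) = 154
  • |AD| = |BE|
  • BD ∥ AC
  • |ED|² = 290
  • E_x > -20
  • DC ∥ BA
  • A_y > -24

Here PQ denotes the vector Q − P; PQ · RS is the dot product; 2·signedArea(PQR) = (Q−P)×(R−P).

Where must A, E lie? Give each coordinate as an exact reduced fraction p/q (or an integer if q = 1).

A = (6, -23)
E = (-19, 10)

1. A_x = 6  [BD ∥ AC ∩ DC ∥ BA]
2. A_y = -23  [BD ∥ AC ∩ DC ∥ BA]
   → A = (6, -23)
3. E_x = -19  [EA · BC = 350 ∩ 2·signedArea(ADE) = 154]
4. E_y = 10  [EA · BC = 350 ∩ 2·signedArea(ADE) = 154]
   → E = (-19, 10)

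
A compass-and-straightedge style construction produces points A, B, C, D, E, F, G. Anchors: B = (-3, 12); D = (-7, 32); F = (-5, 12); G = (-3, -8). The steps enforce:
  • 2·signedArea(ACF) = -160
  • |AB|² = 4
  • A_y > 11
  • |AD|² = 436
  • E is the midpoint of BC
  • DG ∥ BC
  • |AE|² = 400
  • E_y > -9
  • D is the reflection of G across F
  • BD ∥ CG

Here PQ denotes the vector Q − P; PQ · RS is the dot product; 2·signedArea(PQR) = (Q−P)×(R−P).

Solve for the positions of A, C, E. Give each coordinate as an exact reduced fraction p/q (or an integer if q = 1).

1. C_x = 1  [BD ∥ CG ∩ DG ∥ BC]
2. C_y = -28  [BD ∥ CG ∩ DG ∥ BC]
   → C = (1, -28)
3. E_x = -1  [E is the midpoint of BC]
4. E_y = -8  [E is the midpoint of BC]
   → E = (-1, -8)
5. A_x = -1  [line -40·x + -6·y + 32 = 0 ∩ |AE|² = 400]
6. A_y = 12  [line -40·x + -6·y + 32 = 0 ∩ |AE|² = 400]
   → A = (-1, 12)

A = (-1, 12)
C = (1, -28)
E = (-1, -8)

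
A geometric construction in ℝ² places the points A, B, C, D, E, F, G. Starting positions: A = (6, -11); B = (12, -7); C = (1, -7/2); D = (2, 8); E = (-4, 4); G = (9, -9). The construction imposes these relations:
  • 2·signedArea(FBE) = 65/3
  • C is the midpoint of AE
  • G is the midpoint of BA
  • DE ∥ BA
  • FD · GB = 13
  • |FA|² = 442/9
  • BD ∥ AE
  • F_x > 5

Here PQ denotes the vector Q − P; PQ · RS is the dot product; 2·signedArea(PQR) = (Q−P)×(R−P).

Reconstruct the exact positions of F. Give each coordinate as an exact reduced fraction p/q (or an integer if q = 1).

1. F_x = 17/3  [2·signedArea(FBE) = 65/3 ∩ FD · GB = 13]
2. F_y = -4  [2·signedArea(FBE) = 65/3 ∩ FD · GB = 13]
   → F = (17/3, -4)

F = (17/3, -4)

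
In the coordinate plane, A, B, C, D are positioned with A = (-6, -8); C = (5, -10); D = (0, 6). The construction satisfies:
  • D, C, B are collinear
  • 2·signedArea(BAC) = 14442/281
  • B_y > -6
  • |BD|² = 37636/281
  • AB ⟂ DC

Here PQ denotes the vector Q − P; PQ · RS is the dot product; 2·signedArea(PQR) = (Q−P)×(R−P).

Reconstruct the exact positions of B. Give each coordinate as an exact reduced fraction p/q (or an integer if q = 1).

1. B_x = 970/281  [D, C, B are collinear ∩ AB ⟂ DC]
2. B_y = -1418/281  [D, C, B are collinear ∩ AB ⟂ DC]
   → B = (970/281, -1418/281)

B = (970/281, -1418/281)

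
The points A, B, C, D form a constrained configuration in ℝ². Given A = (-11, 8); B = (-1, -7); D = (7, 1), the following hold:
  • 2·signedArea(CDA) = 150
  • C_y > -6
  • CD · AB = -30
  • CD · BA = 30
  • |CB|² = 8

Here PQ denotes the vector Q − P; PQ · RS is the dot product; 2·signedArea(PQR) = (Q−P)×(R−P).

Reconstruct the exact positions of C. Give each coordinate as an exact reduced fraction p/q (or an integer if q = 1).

C = (1, -5)

1. C_x = 1  [CD · AB = -30 ∩ 2·signedArea(CDA) = 150]
2. C_y = -5  [CD · AB = -30 ∩ 2·signedArea(CDA) = 150]
   → C = (1, -5)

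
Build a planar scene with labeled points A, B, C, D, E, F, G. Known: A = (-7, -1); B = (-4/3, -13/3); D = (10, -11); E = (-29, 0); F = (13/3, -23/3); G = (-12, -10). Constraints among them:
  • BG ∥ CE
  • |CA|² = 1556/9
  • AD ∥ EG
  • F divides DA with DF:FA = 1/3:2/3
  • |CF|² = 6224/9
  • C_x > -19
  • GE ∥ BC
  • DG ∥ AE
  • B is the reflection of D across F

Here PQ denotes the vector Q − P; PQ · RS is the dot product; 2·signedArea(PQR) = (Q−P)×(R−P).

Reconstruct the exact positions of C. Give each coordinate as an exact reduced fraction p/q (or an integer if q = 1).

C = (-55/3, 17/3)

1. C_x = -55/3  [BG ∥ CE ∩ GE ∥ BC]
2. C_y = 17/3  [BG ∥ CE ∩ GE ∥ BC]
   → C = (-55/3, 17/3)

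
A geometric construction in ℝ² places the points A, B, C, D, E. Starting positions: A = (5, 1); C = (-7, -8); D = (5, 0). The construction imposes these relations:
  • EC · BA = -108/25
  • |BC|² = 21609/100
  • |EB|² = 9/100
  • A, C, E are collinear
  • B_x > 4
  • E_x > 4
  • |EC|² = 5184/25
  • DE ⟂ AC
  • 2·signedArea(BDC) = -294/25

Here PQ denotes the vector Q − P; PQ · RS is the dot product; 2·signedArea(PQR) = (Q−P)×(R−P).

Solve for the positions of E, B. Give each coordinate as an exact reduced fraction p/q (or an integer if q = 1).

1. E_x = 113/25  [A, C, E are collinear ∩ DE ⟂ AC]
2. E_y = 16/25  [A, C, E are collinear ∩ DE ⟂ AC]
   → E = (113/25, 16/25)
3. B_x = 119/25  [2·signedArea(BDC) = -294/25 ∩ EC · BA = -108/25]
4. B_y = 41/50  [2·signedArea(BDC) = -294/25 ∩ EC · BA = -108/25]
   → B = (119/25, 41/50)

B = (119/25, 41/50)
E = (113/25, 16/25)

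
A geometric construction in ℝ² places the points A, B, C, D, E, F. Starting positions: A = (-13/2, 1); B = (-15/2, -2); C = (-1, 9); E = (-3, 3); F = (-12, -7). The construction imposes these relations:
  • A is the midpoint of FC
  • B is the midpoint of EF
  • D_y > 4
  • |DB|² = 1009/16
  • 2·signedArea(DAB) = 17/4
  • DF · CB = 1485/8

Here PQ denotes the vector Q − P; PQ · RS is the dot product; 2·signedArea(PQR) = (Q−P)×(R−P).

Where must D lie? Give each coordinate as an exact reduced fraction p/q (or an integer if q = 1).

D = (-15/4, 5)

1. D_x = -15/4  [2·signedArea(DAB) = 17/4 ∩ DF · CB = 1485/8]
2. D_y = 5  [2·signedArea(DAB) = 17/4 ∩ DF · CB = 1485/8]
   → D = (-15/4, 5)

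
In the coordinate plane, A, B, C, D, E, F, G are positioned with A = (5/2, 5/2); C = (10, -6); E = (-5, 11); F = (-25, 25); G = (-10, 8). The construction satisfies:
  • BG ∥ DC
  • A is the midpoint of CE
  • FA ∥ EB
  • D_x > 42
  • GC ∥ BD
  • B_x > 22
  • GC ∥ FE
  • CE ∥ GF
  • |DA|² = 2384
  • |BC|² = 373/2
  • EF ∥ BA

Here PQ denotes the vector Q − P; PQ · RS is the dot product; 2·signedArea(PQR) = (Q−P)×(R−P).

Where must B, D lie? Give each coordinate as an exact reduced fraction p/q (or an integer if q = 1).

B = (45/2, -23/2)
D = (85/2, -51/2)

1. B_x = 45/2  [EF ∥ BA ∩ FA ∥ EB]
2. B_y = -23/2  [EF ∥ BA ∩ FA ∥ EB]
   → B = (45/2, -23/2)
3. D_x = 85/2  [BG ∥ DC ∩ GC ∥ BD]
4. D_y = -51/2  [BG ∥ DC ∩ GC ∥ BD]
   → D = (85/2, -51/2)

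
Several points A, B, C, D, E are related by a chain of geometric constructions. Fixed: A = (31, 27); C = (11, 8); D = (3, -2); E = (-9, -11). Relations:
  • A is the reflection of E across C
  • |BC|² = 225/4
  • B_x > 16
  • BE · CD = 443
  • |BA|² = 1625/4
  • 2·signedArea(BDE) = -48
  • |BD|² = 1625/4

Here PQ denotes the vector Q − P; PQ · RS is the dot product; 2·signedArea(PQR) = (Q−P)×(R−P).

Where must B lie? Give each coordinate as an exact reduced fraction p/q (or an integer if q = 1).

B = (17, 25/2)

1. B_x = 17  [BE · CD = 443 ∩ 2·signedArea(BDE) = -48]
2. B_y = 25/2  [BE · CD = 443 ∩ 2·signedArea(BDE) = -48]
   → B = (17, 25/2)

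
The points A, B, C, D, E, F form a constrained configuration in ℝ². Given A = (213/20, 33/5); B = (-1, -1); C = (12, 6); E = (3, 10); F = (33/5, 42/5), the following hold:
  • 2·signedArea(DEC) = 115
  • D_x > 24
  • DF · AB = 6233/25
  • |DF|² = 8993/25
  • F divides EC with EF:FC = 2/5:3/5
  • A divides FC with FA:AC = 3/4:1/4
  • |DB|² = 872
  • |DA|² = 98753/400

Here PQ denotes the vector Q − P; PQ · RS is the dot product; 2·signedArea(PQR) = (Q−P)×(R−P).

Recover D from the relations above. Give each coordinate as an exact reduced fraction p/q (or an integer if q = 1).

1. D_x = 25  [DF · AB = 6233/25 ∩ 2·signedArea(DEC) = 115]
2. D_y = 13  [DF · AB = 6233/25 ∩ 2·signedArea(DEC) = 115]
   → D = (25, 13)

D = (25, 13)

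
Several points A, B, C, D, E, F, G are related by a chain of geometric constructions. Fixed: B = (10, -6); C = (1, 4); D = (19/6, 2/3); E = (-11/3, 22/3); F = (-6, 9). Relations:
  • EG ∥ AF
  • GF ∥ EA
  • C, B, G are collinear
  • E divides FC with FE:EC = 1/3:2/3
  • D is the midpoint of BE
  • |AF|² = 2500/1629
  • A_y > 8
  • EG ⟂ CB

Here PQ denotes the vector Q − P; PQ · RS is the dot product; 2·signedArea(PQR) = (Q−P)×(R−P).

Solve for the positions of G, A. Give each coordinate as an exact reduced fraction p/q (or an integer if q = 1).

A = (-3758/543, 1479/181)
G = (-497/181, 4432/543)

1. G_x = -497/181  [C, B, G are collinear ∩ EG ⟂ CB]
2. G_y = 4432/543  [C, B, G are collinear ∩ EG ⟂ CB]
   → G = (-497/181, 4432/543)
3. A_x = -3758/543  [EG ∥ AF ∩ GF ∥ EA]
4. A_y = 1479/181  [EG ∥ AF ∩ GF ∥ EA]
   → A = (-3758/543, 1479/181)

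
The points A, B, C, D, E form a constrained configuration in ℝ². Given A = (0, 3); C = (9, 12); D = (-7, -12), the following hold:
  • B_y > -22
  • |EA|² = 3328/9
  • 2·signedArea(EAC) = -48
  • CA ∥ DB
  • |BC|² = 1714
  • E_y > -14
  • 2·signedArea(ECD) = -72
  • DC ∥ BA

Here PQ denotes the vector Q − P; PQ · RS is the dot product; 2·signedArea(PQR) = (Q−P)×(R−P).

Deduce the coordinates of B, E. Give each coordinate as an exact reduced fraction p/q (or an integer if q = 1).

B = (-16, -21)
E = (-32/3, -13)

1. B_x = -16  [DC ∥ BA ∩ CA ∥ DB]
2. B_y = -21  [DC ∥ BA ∩ CA ∥ DB]
   → B = (-16, -21)
3. E_x = -32/3  [2·signedArea(EAC) = -48 ∩ 2·signedArea(ECD) = -72]
4. E_y = -13  [2·signedArea(EAC) = -48 ∩ 2·signedArea(ECD) = -72]
   → E = (-32/3, -13)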